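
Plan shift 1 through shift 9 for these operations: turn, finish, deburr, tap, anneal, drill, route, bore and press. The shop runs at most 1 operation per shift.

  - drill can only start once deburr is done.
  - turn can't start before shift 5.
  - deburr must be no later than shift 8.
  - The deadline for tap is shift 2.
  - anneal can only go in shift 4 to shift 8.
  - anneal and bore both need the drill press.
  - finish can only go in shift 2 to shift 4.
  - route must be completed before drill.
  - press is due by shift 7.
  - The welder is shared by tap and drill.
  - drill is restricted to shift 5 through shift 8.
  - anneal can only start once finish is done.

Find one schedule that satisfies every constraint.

bore=shift 9, finish=shift 2, anneal=shift 6, turn=shift 8, press=shift 7, tap=shift 1, drill=shift 5, route=shift 4, deburr=shift 3

Checking: finish(shift 2) before anneal(shift 6); route(shift 4) before drill(shift 5); deburr(shift 3) before drill(shift 5); tap(shift 1) != drill(shift 5); anneal(shift 6) != bore(shift 9); anneal=shift 6 in [shift 4,shift 8]; drill=shift 5 in [shift 5,shift 8]; finish=shift 2 in [shift 2,shift 4]; press=shift 7 in [shift 1,shift 7]; deburr=shift 3 in [shift 1,shift 8]; turn=shift 8 in [shift 5,shift 9]; tap=shift 1 in [shift 1,shift 2]; max 1 per shift (cap 1).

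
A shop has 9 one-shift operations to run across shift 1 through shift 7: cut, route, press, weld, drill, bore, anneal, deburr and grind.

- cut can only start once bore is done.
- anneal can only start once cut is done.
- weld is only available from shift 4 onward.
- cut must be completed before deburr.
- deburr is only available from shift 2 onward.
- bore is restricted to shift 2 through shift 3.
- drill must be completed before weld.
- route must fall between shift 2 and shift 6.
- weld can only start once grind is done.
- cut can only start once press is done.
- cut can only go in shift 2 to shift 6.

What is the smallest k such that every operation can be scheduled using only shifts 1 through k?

The precedence chain requires at least 3 distinct shifts.
weld can't be placed before shift 4, so the schedule must run through at least shift 4.
4 works (last occupied shift: shift 4): for example anneal -> shift 4, grind -> shift 1, weld -> shift 4, deburr -> shift 4, cut -> shift 3, drill -> shift 1, bore -> shift 2, press -> shift 1, route -> shift 2.

4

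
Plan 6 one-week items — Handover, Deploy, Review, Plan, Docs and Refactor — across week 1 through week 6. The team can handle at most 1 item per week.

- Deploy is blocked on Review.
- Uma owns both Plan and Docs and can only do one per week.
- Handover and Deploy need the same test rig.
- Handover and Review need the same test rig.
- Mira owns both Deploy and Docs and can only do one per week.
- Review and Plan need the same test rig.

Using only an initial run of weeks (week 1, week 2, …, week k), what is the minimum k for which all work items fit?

6

The precedence chain requires at least 2 distinct weeks.
With at most 1 per week and 6 work items, at least 6 weeks are needed.
6 works (last occupied week: week 6): for example Deploy=week 2, Docs=week 5, Handover=week 3, Refactor=week 6, Review=week 1, Plan=week 4.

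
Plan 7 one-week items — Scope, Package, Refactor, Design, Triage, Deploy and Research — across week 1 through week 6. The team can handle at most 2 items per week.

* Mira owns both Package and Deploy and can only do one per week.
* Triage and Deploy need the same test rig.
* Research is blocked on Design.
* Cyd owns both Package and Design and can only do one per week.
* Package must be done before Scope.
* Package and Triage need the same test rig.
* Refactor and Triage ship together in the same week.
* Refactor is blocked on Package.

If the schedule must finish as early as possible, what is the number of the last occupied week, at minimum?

The precedence chain requires at least 2 distinct weeks.
With at most 2 per week and 7 tasks, at least 4 weeks are needed.
4 works (last occupied week: week 4): for example Design=week 2; Scope=week 2; Refactor=week 3; Research=week 4; Triage=week 3; Package=week 1; Deploy=week 4.

week 4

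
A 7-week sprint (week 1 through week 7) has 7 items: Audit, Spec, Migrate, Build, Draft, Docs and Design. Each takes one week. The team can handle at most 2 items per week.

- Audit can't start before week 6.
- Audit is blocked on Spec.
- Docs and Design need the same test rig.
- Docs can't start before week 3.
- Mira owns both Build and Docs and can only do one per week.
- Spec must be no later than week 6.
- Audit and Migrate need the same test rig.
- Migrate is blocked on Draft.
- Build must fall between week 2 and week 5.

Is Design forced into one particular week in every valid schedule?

No

Design can be week 1 (e.g. Draft=week 2; Spec=week 1; Build=week 2; Migrate=week 3; Docs=week 3; Design=week 1; Audit=week 6) or week 2 (e.g. Design -> week 2; Docs -> week 3; Spec -> week 1; Build -> week 2; Migrate -> week 3; Draft -> week 1; Audit -> week 6).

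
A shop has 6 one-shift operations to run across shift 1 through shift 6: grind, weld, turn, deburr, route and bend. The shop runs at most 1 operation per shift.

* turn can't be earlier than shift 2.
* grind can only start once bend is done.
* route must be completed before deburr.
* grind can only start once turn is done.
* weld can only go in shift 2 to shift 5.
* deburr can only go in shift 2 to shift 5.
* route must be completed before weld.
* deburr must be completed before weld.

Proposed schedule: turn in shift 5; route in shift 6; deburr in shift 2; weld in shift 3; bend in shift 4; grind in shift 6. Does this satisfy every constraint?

deburr must be completed before weld — holds.
weld can only go in shift 2 to shift 5 — holds.
grind can only start once bend is done — holds.
route must be completed before weld — violated.
turn can't be earlier than shift 2 — holds.
route must be completed before deburr — violated.
deburr can only go in shift 2 to shift 5 — holds.
The shop runs at most 1 operation per shift — violated.
grind can only start once turn is done — holds.

No — it violates: The shop runs at most 1 operation per shift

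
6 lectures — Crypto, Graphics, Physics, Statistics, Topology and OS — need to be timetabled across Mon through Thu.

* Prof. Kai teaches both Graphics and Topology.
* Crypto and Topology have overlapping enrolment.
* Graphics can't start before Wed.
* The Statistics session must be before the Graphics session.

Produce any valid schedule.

Graphics -> Wed; Physics -> Mon; Crypto -> Mon; Statistics -> Mon; OS -> Mon; Topology -> Tue

Checking: Statistics(Mon) before Graphics(Wed); Crypto(Mon) != Topology(Tue); Graphics(Wed) != Topology(Tue); Graphics=Wed in [Wed,Thu].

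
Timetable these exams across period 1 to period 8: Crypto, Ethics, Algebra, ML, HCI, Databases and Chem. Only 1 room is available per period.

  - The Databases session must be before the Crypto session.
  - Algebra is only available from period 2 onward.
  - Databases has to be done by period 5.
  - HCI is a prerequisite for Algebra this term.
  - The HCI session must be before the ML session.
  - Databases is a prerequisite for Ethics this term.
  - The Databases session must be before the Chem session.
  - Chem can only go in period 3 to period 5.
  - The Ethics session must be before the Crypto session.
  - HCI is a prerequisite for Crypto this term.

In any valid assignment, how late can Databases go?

period 4

Databases's own window allows nothing later than period 5; downstream work caps Databases at period 4.
Databases at period 4 is achievable: Algebra -> period 2, Chem -> period 5, HCI -> period 1, Databases -> period 4, Ethics -> period 6, ML -> period 3, Crypto -> period 7.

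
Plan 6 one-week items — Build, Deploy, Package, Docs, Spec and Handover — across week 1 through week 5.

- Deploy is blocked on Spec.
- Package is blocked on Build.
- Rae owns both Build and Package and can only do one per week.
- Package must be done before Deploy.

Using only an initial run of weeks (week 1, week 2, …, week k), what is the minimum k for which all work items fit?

The precedence chain requires at least 3 distinct weeks.
3 works (last occupied week: week 3): for example Docs -> week 1; Spec -> week 1; Handover -> week 1; Build -> week 1; Package -> week 2; Deploy -> week 3.

3 weeks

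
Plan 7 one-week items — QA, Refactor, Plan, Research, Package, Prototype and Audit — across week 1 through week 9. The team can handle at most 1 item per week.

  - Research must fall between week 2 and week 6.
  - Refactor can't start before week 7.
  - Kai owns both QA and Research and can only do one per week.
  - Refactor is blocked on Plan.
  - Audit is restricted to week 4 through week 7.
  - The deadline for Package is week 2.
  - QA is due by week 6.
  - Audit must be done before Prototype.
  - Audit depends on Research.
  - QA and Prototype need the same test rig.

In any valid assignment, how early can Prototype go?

Precedence pushes Prototype to at least week 5.
Prototype at week 5 is achievable: Audit in week 4, Package in week 1, Prototype in week 5, Refactor in week 7, Research in week 2, QA in week 3, Plan in week 6.

week 5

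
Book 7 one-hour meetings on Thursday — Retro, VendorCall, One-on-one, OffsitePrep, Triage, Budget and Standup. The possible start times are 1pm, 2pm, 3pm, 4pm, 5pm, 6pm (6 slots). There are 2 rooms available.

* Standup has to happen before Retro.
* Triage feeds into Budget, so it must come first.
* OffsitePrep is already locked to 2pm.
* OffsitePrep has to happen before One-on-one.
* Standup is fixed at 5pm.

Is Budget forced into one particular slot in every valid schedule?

No

Budget can be 2pm (e.g. Budget -> 2pm, Retro -> 6pm, Standup -> 5pm, One-on-one -> 3pm, OffsitePrep -> 2pm, VendorCall -> 1pm, Triage -> 1pm) or 3pm (e.g. Budget=3pm, OffsitePrep=2pm, VendorCall=1pm, Retro=6pm, Standup=5pm, One-on-one=3pm, Triage=1pm).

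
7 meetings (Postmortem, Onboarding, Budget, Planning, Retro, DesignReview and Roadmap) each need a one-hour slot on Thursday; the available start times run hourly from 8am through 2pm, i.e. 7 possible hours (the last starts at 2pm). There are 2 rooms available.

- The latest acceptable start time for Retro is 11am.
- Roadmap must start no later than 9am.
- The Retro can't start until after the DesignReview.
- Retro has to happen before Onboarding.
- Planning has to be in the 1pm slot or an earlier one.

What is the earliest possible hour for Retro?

Precedence pushes Retro to at least 9am; Retro's own window allows nothing later than 11am.
Retro at 9am is achievable: DesignReview in 8am; Onboarding in 10am; Retro in 9am; Budget in 11am; Roadmap in 8am; Postmortem in 10am; Planning in 9am.

9am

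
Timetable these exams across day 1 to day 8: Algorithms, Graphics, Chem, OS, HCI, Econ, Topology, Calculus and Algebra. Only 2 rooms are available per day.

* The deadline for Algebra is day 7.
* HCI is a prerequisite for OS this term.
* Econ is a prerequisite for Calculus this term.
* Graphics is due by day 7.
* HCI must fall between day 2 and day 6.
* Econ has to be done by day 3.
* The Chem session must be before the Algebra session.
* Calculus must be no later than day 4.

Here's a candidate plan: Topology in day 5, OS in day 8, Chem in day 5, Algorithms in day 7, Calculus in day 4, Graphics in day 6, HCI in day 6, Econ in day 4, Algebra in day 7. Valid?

HCI is a prerequisite for OS this term — holds.
Econ is a prerequisite for Calculus this term — violated.
HCI must fall between day 2 and day 6 — holds.
Calculus must be no later than day 4 — holds.
Graphics is due by day 7 — holds.
Econ has to be done by day 3 — violated.
Only 2 rooms are available per day — holds.
The deadline for Algebra is day 7 — holds.
The Chem session must be before the Algebra session — holds.

No — it violates: Econ has to be done by day 3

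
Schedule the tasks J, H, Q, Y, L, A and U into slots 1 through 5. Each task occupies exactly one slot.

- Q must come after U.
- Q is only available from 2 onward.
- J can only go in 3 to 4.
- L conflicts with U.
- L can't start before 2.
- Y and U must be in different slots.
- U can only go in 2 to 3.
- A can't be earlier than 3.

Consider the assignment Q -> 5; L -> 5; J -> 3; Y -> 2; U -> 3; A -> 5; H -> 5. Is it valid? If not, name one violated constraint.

U can only go in 2 to 3 — holds.
Q is only available from 2 onward — holds.
J can only go in 3 to 4 — holds.
A can't be earlier than 3 — holds.
L conflicts with U — holds.
L can't start before 2 — holds.
Y and U must be in different slots — holds.
Q must come after U — holds.

Yes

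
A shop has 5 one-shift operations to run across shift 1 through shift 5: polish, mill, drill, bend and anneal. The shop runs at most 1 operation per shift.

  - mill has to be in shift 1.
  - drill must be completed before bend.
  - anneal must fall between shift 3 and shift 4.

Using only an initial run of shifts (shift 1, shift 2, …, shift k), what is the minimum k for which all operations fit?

5

The precedence chain requires at least 2 distinct shifts.
With at most 1 per shift and 5 operations, at least 5 shifts are needed.
anneal can't be placed before shift 3, so the schedule must run through at least shift 3.
5 works (last occupied shift: shift 5): for example bend in shift 4; drill in shift 2; polish in shift 5; mill in shift 1; anneal in shift 3.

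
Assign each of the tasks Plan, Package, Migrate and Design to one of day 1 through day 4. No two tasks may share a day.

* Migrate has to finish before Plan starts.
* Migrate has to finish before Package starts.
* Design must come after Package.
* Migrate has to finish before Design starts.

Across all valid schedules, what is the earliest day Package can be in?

day 2

Precedence pushes Package to at least day 2; downstream work caps Package at day 3.
Package at day 2 is achievable: Design -> day 3; Migrate -> day 1; Package -> day 2; Plan -> day 4.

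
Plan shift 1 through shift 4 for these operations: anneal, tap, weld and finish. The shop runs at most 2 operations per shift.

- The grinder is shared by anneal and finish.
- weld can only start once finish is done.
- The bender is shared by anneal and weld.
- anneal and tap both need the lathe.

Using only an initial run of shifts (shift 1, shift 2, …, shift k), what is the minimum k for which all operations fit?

3

The precedence chain requires at least 2 distinct shifts.
With at most 2 per shift and 4 operations, at least 2 shifts are needed.
Could 2 shifts be enough, i.e. nothing placed later than shift 2? No: weld must come after finish (at shift 1 or later) → {shift 2}; finish must come before weld (at shift 2 or earlier) → {shift 1}; anneal can't share with finish (shift 1) → {shift 2}; weld can't share with anneal (shift 2) → nothing is left.
So 2 shifts is not enough.
3 works (last occupied shift: shift 3): for example anneal -> shift 3, weld -> shift 2, finish -> shift 1, tap -> shift 1.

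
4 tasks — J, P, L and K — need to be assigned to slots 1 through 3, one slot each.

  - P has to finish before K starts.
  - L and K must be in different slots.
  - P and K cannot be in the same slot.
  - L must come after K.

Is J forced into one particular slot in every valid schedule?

No

J can be 1 (e.g. P -> 1, K -> 2, L -> 3, J -> 1) or 2 (e.g. P in 1, J in 2, L in 3, K in 2).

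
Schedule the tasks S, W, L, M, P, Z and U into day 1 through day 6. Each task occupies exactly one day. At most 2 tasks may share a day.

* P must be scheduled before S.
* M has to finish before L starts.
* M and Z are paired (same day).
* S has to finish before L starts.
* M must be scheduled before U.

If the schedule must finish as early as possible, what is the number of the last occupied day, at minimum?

4

The precedence chain requires at least 3 distinct days.
With at most 2 per day and 7 tasks, at least 4 days are needed.
4 works (last occupied day: day 4): for example M -> day 3, W -> day 1, U -> day 4, Z -> day 3, L -> day 4, S -> day 2, P -> day 1.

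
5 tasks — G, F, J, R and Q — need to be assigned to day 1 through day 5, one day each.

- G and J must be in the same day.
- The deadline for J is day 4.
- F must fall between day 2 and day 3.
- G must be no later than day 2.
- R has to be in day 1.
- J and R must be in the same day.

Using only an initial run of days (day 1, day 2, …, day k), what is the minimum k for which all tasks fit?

2 days

F can't be placed before day 2, so the schedule must run through at least day 2.
2 works (last occupied day: day 2): for example R=day 1, J=day 1, F=day 2, Q=day 1, G=day 1.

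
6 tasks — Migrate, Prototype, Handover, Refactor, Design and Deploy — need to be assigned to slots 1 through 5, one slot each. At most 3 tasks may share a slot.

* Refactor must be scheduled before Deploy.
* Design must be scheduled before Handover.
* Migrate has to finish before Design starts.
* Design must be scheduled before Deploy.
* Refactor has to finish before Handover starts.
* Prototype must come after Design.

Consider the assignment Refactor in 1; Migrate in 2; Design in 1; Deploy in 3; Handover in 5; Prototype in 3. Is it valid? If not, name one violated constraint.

At most 3 tasks may share a slot — holds.
Migrate has to finish before Design starts — violated.
Prototype must come after Design — holds.
Refactor has to finish before Handover starts — holds.
Design must be scheduled before Deploy — holds.
Design must be scheduled before Handover — holds.
Refactor must be scheduled before Deploy — holds.

No — it violates: Migrate has to finish before Design starts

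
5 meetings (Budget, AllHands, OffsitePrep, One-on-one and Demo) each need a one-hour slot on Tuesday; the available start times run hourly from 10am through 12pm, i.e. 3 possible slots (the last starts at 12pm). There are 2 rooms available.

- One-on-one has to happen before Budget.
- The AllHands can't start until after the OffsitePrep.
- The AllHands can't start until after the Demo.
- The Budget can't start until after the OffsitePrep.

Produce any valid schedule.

AllHands=12pm, Budget=11am, OffsitePrep=10am, One-on-one=10am, Demo=11am

Checking: OffsitePrep(10am) before Budget(11am); Demo(11am) before AllHands(12pm); One-on-one(10am) before Budget(11am); OffsitePrep(10am) before AllHands(12pm); max 2 per slot (cap 2).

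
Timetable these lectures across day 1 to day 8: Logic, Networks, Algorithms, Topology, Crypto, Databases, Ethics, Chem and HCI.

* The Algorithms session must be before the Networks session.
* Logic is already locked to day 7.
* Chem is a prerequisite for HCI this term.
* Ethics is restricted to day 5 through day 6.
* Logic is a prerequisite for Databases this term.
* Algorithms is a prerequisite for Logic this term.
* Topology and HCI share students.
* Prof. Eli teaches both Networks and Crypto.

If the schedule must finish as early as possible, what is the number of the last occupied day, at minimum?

day 8

The precedence chain requires at least 3 distinct days.
Propagating the time windows through the other constraints, Databases can't land before day 8, so the schedule must run through at least day 8.
8 works (last occupied day: day 8): for example Logic=day 7; Topology=day 1; Crypto=day 1; Chem=day 1; HCI=day 2; Algorithms=day 1; Networks=day 2; Ethics=day 5; Databases=day 8.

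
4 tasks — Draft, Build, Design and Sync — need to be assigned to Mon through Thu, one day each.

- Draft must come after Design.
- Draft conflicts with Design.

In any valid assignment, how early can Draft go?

Precedence pushes Draft to at least Tue.
Draft at Tue is achievable: Design in Mon; Build in Mon; Draft in Tue; Sync in Mon.

Tue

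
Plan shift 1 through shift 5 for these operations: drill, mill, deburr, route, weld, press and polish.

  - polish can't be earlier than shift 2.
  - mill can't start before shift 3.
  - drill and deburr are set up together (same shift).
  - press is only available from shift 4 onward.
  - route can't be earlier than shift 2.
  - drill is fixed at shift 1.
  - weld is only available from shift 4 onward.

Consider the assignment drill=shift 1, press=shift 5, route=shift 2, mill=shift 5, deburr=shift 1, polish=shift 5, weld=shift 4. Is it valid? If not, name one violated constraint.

Yes, all constraints hold

mill can't start before shift 3 — holds.
weld is only available from shift 4 onward — holds.
drill and deburr are set up together (same shift) — holds.
polish can't be earlier than shift 2 — holds.
press is only available from shift 4 onward — holds.
drill is fixed at shift 1 — holds.
route can't be earlier than shift 2 — holds.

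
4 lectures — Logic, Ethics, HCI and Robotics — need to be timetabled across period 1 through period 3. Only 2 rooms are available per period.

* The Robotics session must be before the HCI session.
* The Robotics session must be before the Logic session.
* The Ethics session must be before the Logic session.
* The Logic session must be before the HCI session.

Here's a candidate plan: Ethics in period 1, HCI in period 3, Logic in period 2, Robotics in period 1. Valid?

Yes

The Ethics session must be before the Logic session — holds.
The Logic session must be before the HCI session — holds.
Only 2 rooms are available per period — holds.
The Robotics session must be before the HCI session — holds.
The Robotics session must be before the Logic session — holds.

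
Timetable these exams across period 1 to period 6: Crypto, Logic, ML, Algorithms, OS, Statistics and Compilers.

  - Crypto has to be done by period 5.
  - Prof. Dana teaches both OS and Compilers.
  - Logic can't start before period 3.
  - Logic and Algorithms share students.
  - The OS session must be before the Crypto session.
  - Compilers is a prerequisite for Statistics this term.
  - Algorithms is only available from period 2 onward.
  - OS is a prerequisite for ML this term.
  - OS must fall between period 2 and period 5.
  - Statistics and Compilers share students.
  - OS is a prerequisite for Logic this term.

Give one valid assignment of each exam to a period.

ML=period 3, Statistics=period 2, OS=period 2, Logic=period 3, Crypto=period 3, Algorithms=period 2, Compilers=period 1

Checking: Compilers(period 1) before Statistics(period 2); OS(period 2) before Logic(period 3); OS(period 2) before ML(period 3); OS(period 2) before Crypto(period 3); Statistics(period 2) != Compilers(period 1); Logic(period 3) != Algorithms(period 2); OS(period 2) != Compilers(period 1); Crypto=period 3 in [period 1,period 5]; OS=period 2 in [period 2,period 5]; Logic=period 3 in [period 3,period 6]; Algorithms=period 2 in [period 2,period 6].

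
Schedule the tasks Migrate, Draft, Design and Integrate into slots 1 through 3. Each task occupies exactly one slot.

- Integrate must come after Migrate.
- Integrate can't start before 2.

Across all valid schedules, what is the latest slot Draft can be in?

Draft at 3 is achievable: Design -> 1, Draft -> 3, Integrate -> 2, Migrate -> 1.

3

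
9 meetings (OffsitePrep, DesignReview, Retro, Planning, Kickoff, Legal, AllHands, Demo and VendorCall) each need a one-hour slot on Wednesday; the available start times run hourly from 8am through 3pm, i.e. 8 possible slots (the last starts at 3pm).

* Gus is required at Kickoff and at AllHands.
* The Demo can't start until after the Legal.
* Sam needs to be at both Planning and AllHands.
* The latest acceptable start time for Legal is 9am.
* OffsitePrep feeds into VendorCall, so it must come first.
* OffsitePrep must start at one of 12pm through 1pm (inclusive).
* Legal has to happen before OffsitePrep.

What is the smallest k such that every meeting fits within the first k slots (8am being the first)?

The precedence chain requires at least 3 distinct slots.
Propagating the time windows through the other constraints, VendorCall can't land before 1pm — that is slot 6 counting from 8am — so the schedule must run through at least 6 slots.
6 works (last occupied slot: 1pm): for example AllHands in 9am; Kickoff in 8am; Planning in 8am; VendorCall in 1pm; OffsitePrep in 12pm; Retro in 8am; Demo in 9am; Legal in 8am; DesignReview in 8am.

6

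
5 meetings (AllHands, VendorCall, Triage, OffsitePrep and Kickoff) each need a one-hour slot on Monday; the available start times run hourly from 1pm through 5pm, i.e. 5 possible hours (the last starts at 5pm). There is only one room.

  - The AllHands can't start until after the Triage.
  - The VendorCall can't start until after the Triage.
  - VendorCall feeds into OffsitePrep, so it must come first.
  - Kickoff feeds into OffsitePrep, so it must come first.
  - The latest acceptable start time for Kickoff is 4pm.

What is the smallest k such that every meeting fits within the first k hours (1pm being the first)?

5

The precedence chain requires at least 3 distinct hours.
With at most 1 per hour and 5 meetings, at least 5 hours are needed.
5 works (last occupied hour: 5pm): for example Triage in 2pm, OffsitePrep in 4pm, AllHands in 5pm, VendorCall in 3pm, Kickoff in 1pm.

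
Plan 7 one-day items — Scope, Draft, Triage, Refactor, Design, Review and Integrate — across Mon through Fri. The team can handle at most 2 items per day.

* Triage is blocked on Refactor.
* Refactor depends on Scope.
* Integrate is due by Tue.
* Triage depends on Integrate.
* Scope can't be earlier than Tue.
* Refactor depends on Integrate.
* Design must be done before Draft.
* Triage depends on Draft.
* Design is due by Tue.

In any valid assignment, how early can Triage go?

Thu

Precedence pushes Triage to at least Thu.
Triage at Thu is achievable: Scope=Tue; Integrate=Mon; Triage=Thu; Draft=Tue; Review=Wed; Refactor=Wed; Design=Mon.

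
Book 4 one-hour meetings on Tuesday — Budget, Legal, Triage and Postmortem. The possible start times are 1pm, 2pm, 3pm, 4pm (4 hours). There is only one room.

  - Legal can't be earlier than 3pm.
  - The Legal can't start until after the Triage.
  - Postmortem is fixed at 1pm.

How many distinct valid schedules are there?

Enumerating: Budget in 4pm; Legal in 3pm; Triage in 2pm; Postmortem in 1pm | Postmortem=1pm, Legal=4pm, Triage=2pm, Budget=3pm | Postmortem=1pm; Budget=2pm; Triage=3pm; Legal=4pm.

3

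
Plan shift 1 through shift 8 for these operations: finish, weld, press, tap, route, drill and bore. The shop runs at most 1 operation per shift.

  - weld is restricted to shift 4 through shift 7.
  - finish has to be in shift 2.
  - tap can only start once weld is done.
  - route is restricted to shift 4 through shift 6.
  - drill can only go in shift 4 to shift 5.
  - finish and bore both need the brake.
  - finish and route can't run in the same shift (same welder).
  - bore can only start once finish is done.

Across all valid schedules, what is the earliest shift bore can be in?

Precedence pushes bore to at least shift 3.
bore at shift 3 is achievable: finish in shift 2, bore in shift 3, weld in shift 6, route in shift 5, press in shift 1, tap in shift 7, drill in shift 4.

shift 3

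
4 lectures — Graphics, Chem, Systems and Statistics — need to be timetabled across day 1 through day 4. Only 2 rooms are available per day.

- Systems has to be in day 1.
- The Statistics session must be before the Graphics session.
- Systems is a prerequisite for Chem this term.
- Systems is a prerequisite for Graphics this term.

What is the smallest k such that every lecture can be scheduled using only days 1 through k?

2

The precedence chain requires at least 2 distinct days.
With at most 2 per day and 4 lectures, at least 2 days are needed.
2 works (last occupied day: day 2): for example Chem in day 2; Systems in day 1; Statistics in day 1; Graphics in day 2.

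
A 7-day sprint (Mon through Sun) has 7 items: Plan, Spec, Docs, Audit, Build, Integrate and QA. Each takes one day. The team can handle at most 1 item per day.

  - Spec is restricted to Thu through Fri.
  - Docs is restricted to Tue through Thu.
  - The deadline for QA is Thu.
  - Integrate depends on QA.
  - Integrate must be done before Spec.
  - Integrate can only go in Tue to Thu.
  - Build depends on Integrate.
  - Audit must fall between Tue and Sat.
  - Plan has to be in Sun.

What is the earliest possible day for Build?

Precedence pushes Build to at least Wed.
Build at Wed is achievable: Docs=Thu, Spec=Fri, Audit=Sat, Plan=Sun, Build=Wed, Integrate=Tue, QA=Mon.

Wed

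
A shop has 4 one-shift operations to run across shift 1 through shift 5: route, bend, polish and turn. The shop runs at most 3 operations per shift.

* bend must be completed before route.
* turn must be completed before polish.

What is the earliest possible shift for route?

Precedence pushes route to at least shift 2.
route at shift 2 is achievable: polish -> shift 2, bend -> shift 1, turn -> shift 1, route -> shift 2.

shift 2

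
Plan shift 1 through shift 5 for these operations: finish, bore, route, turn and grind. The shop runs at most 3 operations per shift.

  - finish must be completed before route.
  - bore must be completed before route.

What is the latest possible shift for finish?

shift 4

Downstream work caps finish at shift 4.
finish at shift 4 is achievable: finish=shift 4, bore=shift 1, grind=shift 1, turn=shift 1, route=shift 5.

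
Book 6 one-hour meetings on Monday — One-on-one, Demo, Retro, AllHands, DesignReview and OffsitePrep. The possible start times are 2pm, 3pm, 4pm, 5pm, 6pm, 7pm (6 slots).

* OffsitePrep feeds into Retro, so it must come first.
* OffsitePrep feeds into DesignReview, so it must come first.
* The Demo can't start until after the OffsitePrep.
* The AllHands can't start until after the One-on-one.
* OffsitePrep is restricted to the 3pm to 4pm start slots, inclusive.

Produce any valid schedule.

DesignReview in 4pm, Retro in 4pm, OffsitePrep in 3pm, One-on-one in 2pm, Demo in 4pm, AllHands in 3pm

Checking: OffsitePrep(3pm) before Demo(4pm); One-on-one(2pm) before AllHands(3pm); OffsitePrep(3pm) before Retro(4pm); OffsitePrep(3pm) before DesignReview(4pm); OffsitePrep=3pm in [3pm,4pm].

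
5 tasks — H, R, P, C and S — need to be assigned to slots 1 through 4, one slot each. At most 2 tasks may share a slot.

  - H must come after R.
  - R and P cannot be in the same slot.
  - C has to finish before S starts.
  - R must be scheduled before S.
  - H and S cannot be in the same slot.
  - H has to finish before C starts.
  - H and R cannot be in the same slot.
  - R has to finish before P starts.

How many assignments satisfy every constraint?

3

Enumerating: C in 3; P in 2; S in 4; H in 2; R in 1 | S in 4, H in 2, C in 3, R in 1, P in 3 | P=4; R=1; S=4; C=3; H=2.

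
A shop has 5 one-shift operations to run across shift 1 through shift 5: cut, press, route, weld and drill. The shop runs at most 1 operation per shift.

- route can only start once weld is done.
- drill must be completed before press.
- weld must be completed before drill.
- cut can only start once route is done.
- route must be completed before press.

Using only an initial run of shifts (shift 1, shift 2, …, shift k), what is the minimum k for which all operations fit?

The precedence chain requires at least 3 distinct shifts.
With at most 1 per shift and 5 operations, at least 5 shifts are needed.
5 works (last occupied shift: shift 5): for example route in shift 2, cut in shift 5, weld in shift 1, drill in shift 3, press in shift 4.

5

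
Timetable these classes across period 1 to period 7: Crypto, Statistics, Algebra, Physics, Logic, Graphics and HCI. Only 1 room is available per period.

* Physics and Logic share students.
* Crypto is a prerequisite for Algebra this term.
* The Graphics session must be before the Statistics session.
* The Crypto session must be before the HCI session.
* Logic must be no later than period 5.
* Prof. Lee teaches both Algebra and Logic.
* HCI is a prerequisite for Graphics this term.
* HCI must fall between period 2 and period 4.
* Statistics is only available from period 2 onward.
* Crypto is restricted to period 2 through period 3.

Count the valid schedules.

34

Splitting on Crypto: it can be period 2 (28), period 3 (6). Listing each branch's schedules as (Statistics, Algebra, Physics, Logic, Graphics, HCI) by period number:
Crypto=period 2: (5,6,7,1,4,3) (5,7,6,1,4,3) (6,3,7,1,5,4) (6,4,7,1,5,3) (6,5,7,1,4,3) (6,7,1,3,5,4) (6,7,1,4,5,3) (6,7,1,5,4,3) (6,7,3,1,5,4) (6,7,4,1,5,3) (6,7,5,1,4,3) (7,3,1,5,6,4) (7,3,5,1,6,4) (7,3,6,1,5,4) (7,4,1,5,6,3) (7,4,5,1,6,3) (7,4,6,1,5,3) (7,5,1,3,6,4) (7,5,1,4,6,3) (7,5,3,1,6,4) (7,5,4,1,6,3) (7,5,6,1,4,3) (7,6,1,3,5,4) (7,6,1,4,5,3) (7,6,1,5,4,3) (7,6,3,1,5,4) (7,6,4,1,5,3) (7,6,5,1,4,3) — 28.
Crypto=period 3: (6,7,1,2,5,4) (6,7,2,1,5,4) (7,5,1,2,6,4) (7,5,2,1,6,4) (7,6,1,2,5,4) (7,6,2,1,5,4) — 6.
Summing: 28 + 6 = 34.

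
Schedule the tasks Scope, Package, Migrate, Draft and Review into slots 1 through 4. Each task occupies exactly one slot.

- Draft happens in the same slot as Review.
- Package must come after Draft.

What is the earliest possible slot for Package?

Precedence pushes Package to at least 2.
Package at 2 is achievable: Migrate in 1, Draft in 1, Review in 1, Package in 2, Scope in 1.

2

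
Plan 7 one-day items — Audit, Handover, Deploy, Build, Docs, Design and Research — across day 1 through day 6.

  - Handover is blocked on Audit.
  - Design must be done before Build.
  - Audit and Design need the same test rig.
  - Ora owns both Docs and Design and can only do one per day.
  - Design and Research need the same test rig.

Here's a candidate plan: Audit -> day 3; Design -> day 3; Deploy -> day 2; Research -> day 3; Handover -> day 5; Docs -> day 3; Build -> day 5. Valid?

Invalid. Audit and Design need the same test rig.

Ora owns both Docs and Design and can only do one per day — violated.
Design and Research need the same test rig — violated.
Audit and Design need the same test rig — violated.
Handover is blocked on Audit — holds.
Design must be done before Build — holds.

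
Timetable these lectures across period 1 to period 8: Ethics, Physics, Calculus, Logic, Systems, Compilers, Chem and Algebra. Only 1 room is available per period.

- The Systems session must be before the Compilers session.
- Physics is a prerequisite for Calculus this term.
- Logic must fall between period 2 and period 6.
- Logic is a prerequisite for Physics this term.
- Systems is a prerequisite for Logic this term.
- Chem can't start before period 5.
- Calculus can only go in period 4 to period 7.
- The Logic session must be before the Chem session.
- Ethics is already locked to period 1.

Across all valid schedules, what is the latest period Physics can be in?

Precedence pushes Physics to at least period 3; downstream work caps Physics at period 6.
Physics at period 6 is achievable: Calculus=period 7, Algebra=period 8, Chem=period 5, Systems=period 2, Ethics=period 1, Physics=period 6, Logic=period 3, Compilers=period 4.

period 6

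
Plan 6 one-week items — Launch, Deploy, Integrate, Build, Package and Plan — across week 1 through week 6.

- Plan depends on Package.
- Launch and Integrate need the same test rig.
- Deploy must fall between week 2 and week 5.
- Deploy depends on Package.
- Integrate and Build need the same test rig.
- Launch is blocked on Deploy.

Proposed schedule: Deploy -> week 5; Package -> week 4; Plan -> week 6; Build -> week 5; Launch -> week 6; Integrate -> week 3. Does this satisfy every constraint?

Deploy must fall between week 2 and week 5 — holds.
Integrate and Build need the same test rig — holds.
Deploy depends on Package — holds.
Launch and Integrate need the same test rig — holds.
Launch is blocked on Deploy — holds.
Plan depends on Package — holds.

Yes, all constraints hold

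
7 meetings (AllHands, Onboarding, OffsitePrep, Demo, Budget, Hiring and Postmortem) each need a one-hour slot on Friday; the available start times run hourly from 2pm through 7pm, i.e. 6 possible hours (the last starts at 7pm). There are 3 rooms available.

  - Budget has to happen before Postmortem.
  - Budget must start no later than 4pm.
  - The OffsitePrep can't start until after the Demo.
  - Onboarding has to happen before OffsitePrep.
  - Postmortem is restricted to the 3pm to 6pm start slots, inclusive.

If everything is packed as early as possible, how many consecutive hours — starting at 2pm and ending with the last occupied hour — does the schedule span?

3

The precedence chain requires at least 2 distinct hours.
With at most 3 per hour and 7 meetings, at least 3 hours are needed.
3 works (last occupied hour: 4pm): for example Demo in 2pm, Budget in 2pm, Hiring in 4pm, AllHands in 3pm, Postmortem in 3pm, OffsitePrep in 3pm, Onboarding in 2pm.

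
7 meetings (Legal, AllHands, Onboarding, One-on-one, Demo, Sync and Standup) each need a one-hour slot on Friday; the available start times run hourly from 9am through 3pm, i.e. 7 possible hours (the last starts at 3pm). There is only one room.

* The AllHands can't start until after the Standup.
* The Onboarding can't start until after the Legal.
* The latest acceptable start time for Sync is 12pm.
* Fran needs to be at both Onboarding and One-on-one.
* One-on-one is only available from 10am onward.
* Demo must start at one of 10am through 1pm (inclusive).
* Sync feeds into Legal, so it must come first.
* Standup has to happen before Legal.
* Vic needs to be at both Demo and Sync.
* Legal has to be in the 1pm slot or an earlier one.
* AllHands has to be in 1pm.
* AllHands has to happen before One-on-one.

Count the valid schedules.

Splitting on Legal: it can be 11am (4), 12pm (8). Listing each branch's schedules as (AllHands, Onboarding, One-on-one, Demo, Sync, Standup):
Legal=11am: (1pm,2pm,3pm,12pm,9am,10am) (1pm,2pm,3pm,12pm,10am,9am) (1pm,3pm,2pm,12pm,9am,10am) (1pm,3pm,2pm,12pm,10am,9am) — 4.
Legal=12pm: (1pm,2pm,3pm,10am,9am,11am) (1pm,2pm,3pm,10am,11am,9am) (1pm,2pm,3pm,11am,9am,10am) (1pm,2pm,3pm,11am,10am,9am) (1pm,3pm,2pm,10am,9am,11am) (1pm,3pm,2pm,10am,11am,9am) (1pm,3pm,2pm,11am,9am,10am) (1pm,3pm,2pm,11am,10am,9am) — 8.
Summing: 4 + 8 = 12.

12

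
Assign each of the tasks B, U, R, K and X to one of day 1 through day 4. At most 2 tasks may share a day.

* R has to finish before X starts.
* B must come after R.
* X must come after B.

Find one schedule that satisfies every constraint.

B -> day 2; U -> day 1; K -> day 2; R -> day 1; X -> day 3

Checking: B(day 2) before X(day 3); R(day 1) before X(day 3); R(day 1) before B(day 2); max 2 per day (cap 2).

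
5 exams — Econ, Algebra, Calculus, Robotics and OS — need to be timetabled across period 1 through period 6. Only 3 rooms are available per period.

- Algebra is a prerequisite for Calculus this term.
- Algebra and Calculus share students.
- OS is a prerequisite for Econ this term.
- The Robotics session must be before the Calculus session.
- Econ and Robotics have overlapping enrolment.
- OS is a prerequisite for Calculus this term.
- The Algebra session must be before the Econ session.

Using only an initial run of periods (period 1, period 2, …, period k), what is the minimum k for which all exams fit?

The precedence chain requires at least 2 distinct periods.
With at most 3 per period and 5 exams, at least 2 periods are needed.
2 works (last occupied period: period 2): for example Calculus -> period 2; OS -> period 1; Robotics -> period 1; Econ -> period 2; Algebra -> period 1.

2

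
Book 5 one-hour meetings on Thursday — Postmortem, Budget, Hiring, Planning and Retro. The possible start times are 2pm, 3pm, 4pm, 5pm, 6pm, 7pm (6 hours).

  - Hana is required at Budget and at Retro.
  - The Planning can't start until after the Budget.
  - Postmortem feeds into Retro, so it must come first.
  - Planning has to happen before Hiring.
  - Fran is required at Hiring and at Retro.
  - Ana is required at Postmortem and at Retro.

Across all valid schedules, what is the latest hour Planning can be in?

Precedence pushes Planning to at least 3pm; downstream work caps Planning at 6pm.
Planning at 6pm is achievable: Postmortem=2pm, Hiring=7pm, Retro=3pm, Budget=2pm, Planning=6pm.

6pm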